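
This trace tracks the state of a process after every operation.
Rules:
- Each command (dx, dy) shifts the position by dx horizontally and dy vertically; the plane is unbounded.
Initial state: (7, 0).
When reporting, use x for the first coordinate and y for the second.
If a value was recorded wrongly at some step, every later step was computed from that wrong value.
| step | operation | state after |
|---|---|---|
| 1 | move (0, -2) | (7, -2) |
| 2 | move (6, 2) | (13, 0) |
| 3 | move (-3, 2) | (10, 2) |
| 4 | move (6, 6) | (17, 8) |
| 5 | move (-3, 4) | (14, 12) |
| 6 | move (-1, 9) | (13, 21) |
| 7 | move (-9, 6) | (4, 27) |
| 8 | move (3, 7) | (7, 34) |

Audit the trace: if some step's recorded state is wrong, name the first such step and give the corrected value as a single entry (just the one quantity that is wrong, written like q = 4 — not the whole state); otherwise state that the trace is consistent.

step 4, x = 16

Step 1: x = 7 + (0) = 7, y = 0 + (-2) = -2 — in agreement.
Step 2: x = 7 + (6) = 13, y = -2 + (2) = 0 — verified.
Step 3: x = 13 + (-3) = 10, y = 0 + (2) = 2 — no discrepancy.
Step 4: x = 10 + (6) = 16, y = 2 + (6) = 8 — not what was recorded.
Step 4 is the first one off; corrected, x = 16.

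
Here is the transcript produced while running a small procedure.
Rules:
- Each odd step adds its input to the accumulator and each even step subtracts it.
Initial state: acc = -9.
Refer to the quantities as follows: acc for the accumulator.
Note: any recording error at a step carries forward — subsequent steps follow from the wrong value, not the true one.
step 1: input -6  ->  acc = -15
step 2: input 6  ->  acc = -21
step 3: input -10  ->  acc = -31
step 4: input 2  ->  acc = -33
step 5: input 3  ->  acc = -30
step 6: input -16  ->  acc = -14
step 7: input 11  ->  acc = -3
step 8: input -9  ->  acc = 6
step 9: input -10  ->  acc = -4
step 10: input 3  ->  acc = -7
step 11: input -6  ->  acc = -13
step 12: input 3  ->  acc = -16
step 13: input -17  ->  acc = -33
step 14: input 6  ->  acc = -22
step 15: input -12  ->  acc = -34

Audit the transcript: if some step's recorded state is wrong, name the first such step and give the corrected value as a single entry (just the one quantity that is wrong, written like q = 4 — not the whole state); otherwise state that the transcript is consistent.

step 14, acc = -39

step 1: acc = -9 + -6 = -15 -> confirmed correct
step 2: acc = -15 - 6 = -21 -> confirmed correct
step 3: acc = -21 + -10 = -31 -> exactly as logged
step 4: acc = -31 - 2 = -33 -> exactly as logged
step 5: acc = -33 + 3 = -30 -> in agreement
step 6: acc = -30 - -16 = -14 -> verified
step 7: acc = -14 + 11 = -3 -> agrees with the transcript
step 8: acc = -3 - -9 = 6 -> consistent with the transcript
step 9: acc = 6 + -10 = -4 -> same as recorded
step 10: acc = -4 - 3 = -7 -> confirmed correct
step 11: acc = -7 + -6 = -13 -> confirmed correct
step 12: acc = -13 - 3 = -16 -> agrees with the transcript
step 13: acc = -16 + -17 = -33 -> checks out
step 14: acc = -33 - 6 = -39 -> the entry is off here
First deviation found at step 14; the corrected entry is acc = -39.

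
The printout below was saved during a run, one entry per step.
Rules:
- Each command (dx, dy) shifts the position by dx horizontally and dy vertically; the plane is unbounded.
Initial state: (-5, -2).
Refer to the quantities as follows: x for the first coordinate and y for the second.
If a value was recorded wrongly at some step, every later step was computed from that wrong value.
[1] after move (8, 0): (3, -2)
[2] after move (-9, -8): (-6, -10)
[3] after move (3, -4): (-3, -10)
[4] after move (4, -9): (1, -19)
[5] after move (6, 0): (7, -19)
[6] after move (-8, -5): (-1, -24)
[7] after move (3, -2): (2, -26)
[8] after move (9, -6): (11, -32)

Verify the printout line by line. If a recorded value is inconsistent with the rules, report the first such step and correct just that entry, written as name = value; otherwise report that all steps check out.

step 1: x = -5 + (8) = 3, y = -2 + (0) = -2 -> exactly as logged
step 2: x = 3 + (-9) = -6, y = -2 + (-8) = -10 -> confirmed correct
step 3: x = -6 + (3) = -3, y = -10 + (-4) = -14 -> first mismatch against the printout
First deviation found at step 3; the corrected entry is y = -14.

step 3, y = -14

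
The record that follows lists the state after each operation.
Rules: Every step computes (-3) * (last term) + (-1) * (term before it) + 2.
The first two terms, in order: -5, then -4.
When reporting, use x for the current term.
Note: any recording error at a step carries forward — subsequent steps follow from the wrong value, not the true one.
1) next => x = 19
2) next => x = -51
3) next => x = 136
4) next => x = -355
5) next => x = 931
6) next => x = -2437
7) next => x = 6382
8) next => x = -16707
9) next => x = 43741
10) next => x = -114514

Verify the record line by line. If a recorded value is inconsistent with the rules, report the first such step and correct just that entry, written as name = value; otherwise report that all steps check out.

1. x = -3*(-4) + (-1)*(-5) + (2) = 19 (verified)
2. x = -3*(19) + (-1)*(-4) + (2) = -51 (consistent with the record)
3. x = -3*(-51) + (-1)*(19) + (2) = 136 (confirmed correct)
4. x = -3*(136) + (-1)*(-51) + (2) = -355 (no discrepancy)
5. x = -3*(-355) + (-1)*(136) + (2) = 931 (confirmed correct)
6. x = -3*(931) + (-1)*(-355) + (2) = -2436 (not what was recorded)
First deviation found at step 6; the corrected entry is x = -2436.

step 6, x = -2436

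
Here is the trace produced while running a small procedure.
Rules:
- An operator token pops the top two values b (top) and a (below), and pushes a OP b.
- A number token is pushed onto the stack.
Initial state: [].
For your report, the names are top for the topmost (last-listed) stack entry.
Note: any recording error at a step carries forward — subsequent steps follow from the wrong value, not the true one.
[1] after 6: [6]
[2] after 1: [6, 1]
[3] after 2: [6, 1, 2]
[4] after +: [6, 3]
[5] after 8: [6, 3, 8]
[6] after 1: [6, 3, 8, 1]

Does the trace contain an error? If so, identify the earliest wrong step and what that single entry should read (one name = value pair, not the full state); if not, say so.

no error

1. push 6: top = 6 (verified)
2. push 1: top = 1 (confirmed correct)
3. push 2: top = 2 (consistent with the trace)
4. 1 + 2 = 3 (verified)
5. push 8: top = 8 (matches)
6. push 1: top = 1 (exactly as logged)
All steps check out; nothing to correct.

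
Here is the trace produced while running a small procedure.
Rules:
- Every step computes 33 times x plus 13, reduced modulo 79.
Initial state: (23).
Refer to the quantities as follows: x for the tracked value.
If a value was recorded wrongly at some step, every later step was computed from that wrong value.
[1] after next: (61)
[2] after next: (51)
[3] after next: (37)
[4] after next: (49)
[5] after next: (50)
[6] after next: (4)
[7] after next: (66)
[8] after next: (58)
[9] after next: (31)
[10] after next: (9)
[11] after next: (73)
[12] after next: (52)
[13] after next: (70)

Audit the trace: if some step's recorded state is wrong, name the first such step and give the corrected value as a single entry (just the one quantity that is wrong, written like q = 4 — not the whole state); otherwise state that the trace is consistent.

step 1: x = (33*23 + 13) mod 79 = 61 -> exactly as logged
step 2: x = (33*61 + 13) mod 79 = 51 -> agrees with the trace
step 3: x = (33*51 + 13) mod 79 = 37 -> agrees with the trace
step 4: x = (33*37 + 13) mod 79 = 49 -> in agreement
step 5: x = (33*49 + 13) mod 79 = 50 -> agrees with the trace
step 6: x = (33*50 + 13) mod 79 = 4 -> same as recorded
step 7: x = (33*4 + 13) mod 79 = 66 -> in agreement
step 8: x = (33*66 + 13) mod 79 = 58 -> agrees with the trace
step 9: x = (33*58 + 13) mod 79 = 31 -> confirmed correct
step 10: x = (33*31 + 13) mod 79 = 9 -> consistent with the trace
step 11: x = (33*9 + 13) mod 79 = 73 -> same as recorded
step 12: x = (33*73 + 13) mod 79 = 52 -> no discrepancy
step 13: x = (33*52 + 13) mod 79 = 70 -> confirmed correct
The recomputation confirms every line.

no error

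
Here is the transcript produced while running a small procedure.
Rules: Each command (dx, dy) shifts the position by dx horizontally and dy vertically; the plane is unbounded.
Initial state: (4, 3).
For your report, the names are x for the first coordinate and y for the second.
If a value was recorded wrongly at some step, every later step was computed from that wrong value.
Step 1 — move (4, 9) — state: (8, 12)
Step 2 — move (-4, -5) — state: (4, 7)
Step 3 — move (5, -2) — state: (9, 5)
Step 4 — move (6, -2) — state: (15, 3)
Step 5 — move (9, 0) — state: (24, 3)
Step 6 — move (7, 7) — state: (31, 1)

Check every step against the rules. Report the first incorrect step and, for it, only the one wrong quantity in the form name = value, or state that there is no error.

step 6, y = 10

Step 1: x = 4 + (4) = 8, y = 3 + (9) = 12 — in agreement.
Step 2: x = 8 + (-4) = 4, y = 12 + (-5) = 7 — consistent with the transcript.
Step 3: x = 4 + (5) = 9, y = 7 + (-2) = 5 — matches.
Step 4: x = 9 + (6) = 15, y = 5 + (-2) = 3 — confirmed correct.
Step 5: x = 15 + (9) = 24, y = 3 + (0) = 3 — verified.
Step 6: x = 24 + (7) = 31, y = 3 + (7) = 10 — this is not what the transcript shows.
First incorrect step: 6; the correct value is y = 10.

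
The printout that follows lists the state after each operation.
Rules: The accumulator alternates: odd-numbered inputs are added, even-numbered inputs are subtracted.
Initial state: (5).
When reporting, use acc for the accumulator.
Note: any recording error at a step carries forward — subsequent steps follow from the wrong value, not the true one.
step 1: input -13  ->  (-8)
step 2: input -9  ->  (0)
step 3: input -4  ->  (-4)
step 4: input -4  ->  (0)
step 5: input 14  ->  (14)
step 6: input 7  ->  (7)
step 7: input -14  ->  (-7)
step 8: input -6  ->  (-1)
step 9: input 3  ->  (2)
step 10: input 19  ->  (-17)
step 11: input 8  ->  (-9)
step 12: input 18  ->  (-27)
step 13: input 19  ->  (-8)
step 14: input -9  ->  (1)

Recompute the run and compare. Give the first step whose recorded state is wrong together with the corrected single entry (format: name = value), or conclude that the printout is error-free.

step 2, acc = 1

step 1: acc = 5 + -13 = -8 -> in agreement
step 2: acc = -8 - -9 = 1 -> this is not what the printout shows
Conclusion: step 2 carries the first error; the entry should be acc = 1.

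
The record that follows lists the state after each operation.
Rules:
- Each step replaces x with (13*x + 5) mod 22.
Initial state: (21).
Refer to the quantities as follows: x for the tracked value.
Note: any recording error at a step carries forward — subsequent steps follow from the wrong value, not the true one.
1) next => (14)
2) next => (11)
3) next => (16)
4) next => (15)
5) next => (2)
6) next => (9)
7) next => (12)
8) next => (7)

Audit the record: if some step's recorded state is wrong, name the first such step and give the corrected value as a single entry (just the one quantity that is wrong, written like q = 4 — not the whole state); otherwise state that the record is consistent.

no error

step 1: x = (13*21 + 5) mod 22 = 14 -> confirmed correct
step 2: x = (13*14 + 5) mod 22 = 11 -> matches
step 3: x = (13*11 + 5) mod 22 = 16 -> consistent with the record
step 4: x = (13*16 + 5) mod 22 = 15 -> verified
step 5: x = (13*15 + 5) mod 22 = 2 -> same as recorded
step 6: x = (13*2 + 5) mod 22 = 9 -> no discrepancy
step 7: x = (13*9 + 5) mod 22 = 12 -> in agreement
step 8: x = (13*12 + 5) mod 22 = 7 -> in agreement
Every step is consistent.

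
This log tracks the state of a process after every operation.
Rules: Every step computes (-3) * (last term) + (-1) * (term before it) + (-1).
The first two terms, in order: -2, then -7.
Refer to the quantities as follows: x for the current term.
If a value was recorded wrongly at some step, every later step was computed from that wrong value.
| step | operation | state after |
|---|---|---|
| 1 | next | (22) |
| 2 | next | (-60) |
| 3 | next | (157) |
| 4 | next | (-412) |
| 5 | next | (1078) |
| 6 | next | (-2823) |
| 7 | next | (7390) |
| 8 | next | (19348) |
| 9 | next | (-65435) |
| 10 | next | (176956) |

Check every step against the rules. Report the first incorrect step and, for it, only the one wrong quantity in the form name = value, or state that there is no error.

1. x = -3*(-7) + (-1)*(-2) + (-1) = 22 (exactly as logged)
2. x = -3*(22) + (-1)*(-7) + (-1) = -60 (in agreement)
3. x = -3*(-60) + (-1)*(22) + (-1) = 157 (checks out)
4. x = -3*(157) + (-1)*(-60) + (-1) = -412 (in agreement)
5. x = -3*(-412) + (-1)*(157) + (-1) = 1078 (same as recorded)
6. x = -3*(1078) + (-1)*(-412) + (-1) = -2823 (exactly as logged)
7. x = -3*(-2823) + (-1)*(1078) + (-1) = 7390 (matches)
8. x = -3*(7390) + (-1)*(-2823) + (-1) = -19348 (not what was recorded)
First deviation found at step 8; the corrected entry is x = -19348.

step 8, x = -19348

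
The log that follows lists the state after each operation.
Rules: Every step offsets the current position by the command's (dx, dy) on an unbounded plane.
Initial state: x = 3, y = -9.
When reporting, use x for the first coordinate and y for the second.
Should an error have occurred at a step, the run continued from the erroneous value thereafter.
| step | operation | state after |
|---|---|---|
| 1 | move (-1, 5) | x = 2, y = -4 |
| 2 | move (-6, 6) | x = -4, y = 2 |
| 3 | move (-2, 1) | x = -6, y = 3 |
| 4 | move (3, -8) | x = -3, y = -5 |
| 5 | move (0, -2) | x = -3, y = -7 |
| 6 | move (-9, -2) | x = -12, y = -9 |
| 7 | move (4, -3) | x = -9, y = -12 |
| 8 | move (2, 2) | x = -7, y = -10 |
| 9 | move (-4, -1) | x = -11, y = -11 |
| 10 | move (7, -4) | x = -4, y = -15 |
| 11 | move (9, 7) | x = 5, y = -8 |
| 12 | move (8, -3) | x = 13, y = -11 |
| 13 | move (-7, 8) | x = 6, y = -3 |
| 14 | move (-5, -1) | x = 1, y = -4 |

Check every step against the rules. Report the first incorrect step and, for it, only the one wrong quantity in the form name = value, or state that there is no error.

Recomputing the run from the initial state:
step 1: x = 2, y = -4
step 2: x = -4, y = 2
step 3: x = -6, y = 3
step 4: x = -3, y = -5
step 5: x = -3, y = -7
step 6: x = -12, y = -9
step 7: x = -8, y = -12
step 8: x = -6, y = -10
step 9: x = -10, y = -11
step 10: x = -3, y = -15
step 11: x = 6, y = -8
step 12: x = 14, y = -11
step 13: x = 7, y = -3
step 14: x = 2, y = -4
The first disagreement with the log is at step 7, where the value should be x = -8.

step 7, x = -8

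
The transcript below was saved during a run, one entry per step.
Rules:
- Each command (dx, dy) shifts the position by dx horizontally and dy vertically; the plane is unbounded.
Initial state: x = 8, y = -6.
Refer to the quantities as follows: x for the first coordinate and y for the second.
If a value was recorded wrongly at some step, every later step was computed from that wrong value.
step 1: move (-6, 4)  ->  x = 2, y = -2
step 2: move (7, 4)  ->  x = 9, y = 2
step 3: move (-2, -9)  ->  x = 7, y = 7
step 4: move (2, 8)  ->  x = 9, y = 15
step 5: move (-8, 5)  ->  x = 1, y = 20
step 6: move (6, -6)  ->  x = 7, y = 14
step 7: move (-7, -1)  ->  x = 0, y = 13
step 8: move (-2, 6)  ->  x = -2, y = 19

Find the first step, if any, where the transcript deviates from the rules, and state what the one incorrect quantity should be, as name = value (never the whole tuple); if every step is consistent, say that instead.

step 3, y = -7

Step 1: x = 8 + (-6) = 2, y = -6 + (4) = -2 — agrees with the transcript.
Step 2: x = 2 + (7) = 9, y = -2 + (4) = 2 — same as recorded.
Step 3: x = 9 + (-2) = 7, y = 2 + (-9) = -7 — the entry is off here.
So the first discrepancy is step 3, where the right value is y = -7.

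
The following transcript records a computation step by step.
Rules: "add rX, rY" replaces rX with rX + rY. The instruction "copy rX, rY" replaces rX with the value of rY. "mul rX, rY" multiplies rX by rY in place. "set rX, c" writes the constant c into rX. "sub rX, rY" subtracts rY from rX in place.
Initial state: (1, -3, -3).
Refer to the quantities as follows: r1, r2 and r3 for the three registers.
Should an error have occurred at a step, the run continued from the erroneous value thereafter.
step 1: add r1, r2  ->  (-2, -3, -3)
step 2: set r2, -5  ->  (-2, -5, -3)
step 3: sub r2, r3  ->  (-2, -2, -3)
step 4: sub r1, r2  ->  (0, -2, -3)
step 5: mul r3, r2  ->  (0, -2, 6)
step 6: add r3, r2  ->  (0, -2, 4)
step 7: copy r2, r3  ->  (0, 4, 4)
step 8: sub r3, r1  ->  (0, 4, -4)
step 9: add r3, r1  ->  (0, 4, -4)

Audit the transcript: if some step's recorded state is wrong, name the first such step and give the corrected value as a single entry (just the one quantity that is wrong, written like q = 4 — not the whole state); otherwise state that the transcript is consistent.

step 1: r1 = 1 + -3 = -2 -> confirmed correct
step 2: r2 = -5 -> agrees with the transcript
step 3: r2 = -5 - -3 = -2 -> agrees with the transcript
step 4: r1 = -2 - -2 = 0 -> agrees with the transcript
step 5: r3 = -3 * -2 = 6 -> exactly as logged
step 6: r3 = 6 + -2 = 4 -> same as recorded
step 7: r2 = 4 -> agrees with the transcript
step 8: r3 = 4 - 0 = 4 -> the transcript disagrees here
So the first discrepancy is step 8, where the right value is r3 = 4.

step 8, r3 = 4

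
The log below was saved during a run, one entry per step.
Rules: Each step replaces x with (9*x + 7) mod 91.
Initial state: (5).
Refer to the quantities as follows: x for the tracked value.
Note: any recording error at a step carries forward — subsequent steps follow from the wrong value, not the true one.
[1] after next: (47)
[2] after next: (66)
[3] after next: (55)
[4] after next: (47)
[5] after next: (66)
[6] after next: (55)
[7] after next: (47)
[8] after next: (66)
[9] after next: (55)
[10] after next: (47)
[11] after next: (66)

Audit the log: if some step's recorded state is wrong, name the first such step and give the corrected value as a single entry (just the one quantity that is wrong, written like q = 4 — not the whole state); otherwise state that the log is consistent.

step 1, x = 52

Step 1: x = (9*5 + 7) mod 91 = 52 — the log has a different value.
The earliest wrong entry is at step 1: it should read x = 52.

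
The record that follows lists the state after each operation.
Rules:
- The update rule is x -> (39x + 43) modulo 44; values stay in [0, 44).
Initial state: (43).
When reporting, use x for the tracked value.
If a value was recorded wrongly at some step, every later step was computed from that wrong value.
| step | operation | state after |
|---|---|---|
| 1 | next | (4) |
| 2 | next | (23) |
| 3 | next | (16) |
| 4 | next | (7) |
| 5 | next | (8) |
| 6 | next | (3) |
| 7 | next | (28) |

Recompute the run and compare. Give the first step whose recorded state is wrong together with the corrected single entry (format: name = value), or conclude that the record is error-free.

no error

step 1: x = (39*43 + 43) mod 44 = 4 -> confirmed correct
step 2: x = (39*4 + 43) mod 44 = 23 -> verified
step 3: x = (39*23 + 43) mod 44 = 16 -> exactly as logged
step 4: x = (39*16 + 43) mod 44 = 7 -> agrees with the record
step 5: x = (39*7 + 43) mod 44 = 8 -> same as recorded
step 6: x = (39*8 + 43) mod 44 = 3 -> verified
step 7: x = (39*3 + 43) mod 44 = 28 -> no discrepancy
All entries verified; no error found.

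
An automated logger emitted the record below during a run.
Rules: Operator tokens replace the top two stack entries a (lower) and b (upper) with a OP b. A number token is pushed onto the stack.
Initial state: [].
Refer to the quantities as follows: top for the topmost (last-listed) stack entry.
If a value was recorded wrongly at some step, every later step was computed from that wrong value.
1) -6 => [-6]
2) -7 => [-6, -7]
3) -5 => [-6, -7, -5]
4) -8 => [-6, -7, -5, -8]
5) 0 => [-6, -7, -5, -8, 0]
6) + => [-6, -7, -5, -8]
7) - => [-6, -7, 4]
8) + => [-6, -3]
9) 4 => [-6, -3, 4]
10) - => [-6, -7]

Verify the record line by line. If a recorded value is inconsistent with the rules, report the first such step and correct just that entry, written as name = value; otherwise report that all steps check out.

Recomputing the run from the initial state:
step 1: [-6]
step 2: [-6, -7]
step 3: [-6, -7, -5]
step 4: [-6, -7, -5, -8]
step 5: [-6, -7, -5, -8, 0]
step 6: [-6, -7, -5, -8]
step 7: [-6, -7, 3]
step 8: [-6, -4]
step 9: [-6, -4, 4]
step 10: [-6, -8]
The first disagreement with the record is at step 7, where the value should be top = 3.

step 7, top = 3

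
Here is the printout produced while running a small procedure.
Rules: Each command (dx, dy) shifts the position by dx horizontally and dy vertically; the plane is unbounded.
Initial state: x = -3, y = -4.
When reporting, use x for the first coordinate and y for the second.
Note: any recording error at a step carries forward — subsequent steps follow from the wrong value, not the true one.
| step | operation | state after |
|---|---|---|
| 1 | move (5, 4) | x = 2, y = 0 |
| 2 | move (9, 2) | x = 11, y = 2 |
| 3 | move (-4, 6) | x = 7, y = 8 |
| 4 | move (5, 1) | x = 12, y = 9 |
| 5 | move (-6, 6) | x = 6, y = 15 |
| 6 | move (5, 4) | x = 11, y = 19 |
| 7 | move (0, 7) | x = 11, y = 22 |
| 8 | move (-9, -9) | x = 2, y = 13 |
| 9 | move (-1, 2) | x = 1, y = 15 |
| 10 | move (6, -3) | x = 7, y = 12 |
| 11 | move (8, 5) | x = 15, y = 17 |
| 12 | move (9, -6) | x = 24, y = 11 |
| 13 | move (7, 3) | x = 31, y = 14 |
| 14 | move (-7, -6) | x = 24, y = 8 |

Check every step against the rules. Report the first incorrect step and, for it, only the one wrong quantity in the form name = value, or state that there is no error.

1. x = -3 + (5) = 2, y = -4 + (4) = 0 (checks out)
2. x = 2 + (9) = 11, y = 0 + (2) = 2 (confirmed correct)
3. x = 11 + (-4) = 7, y = 2 + (6) = 8 (confirmed correct)
4. x = 7 + (5) = 12, y = 8 + (1) = 9 (confirmed correct)
5. x = 12 + (-6) = 6, y = 9 + (6) = 15 (exactly as logged)
6. x = 6 + (5) = 11, y = 15 + (4) = 19 (exactly as logged)
7. x = 11 + (0) = 11, y = 19 + (7) = 26 (a discrepancy with the printout)
First deviation found at step 7; the corrected entry is y = 26.

step 7, y = 26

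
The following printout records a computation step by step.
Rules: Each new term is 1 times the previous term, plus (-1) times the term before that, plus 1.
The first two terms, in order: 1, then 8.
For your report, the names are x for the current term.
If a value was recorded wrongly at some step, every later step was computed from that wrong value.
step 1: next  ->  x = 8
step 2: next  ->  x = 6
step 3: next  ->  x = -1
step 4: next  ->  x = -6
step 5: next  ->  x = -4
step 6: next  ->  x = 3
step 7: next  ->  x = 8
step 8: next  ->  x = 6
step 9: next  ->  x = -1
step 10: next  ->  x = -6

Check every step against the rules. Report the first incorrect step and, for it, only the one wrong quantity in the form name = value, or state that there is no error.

step 2, x = 1

Recomputing the run from the initial state:
step 1: x = 8
step 2: x = 1
step 3: x = -6
step 4: x = -6
step 5: x = 1
step 6: x = 8
step 7: x = 8
step 8: x = 1
step 9: x = -6
step 10: x = -6
The first disagreement with the printout is at step 2, where the value should be x = 1.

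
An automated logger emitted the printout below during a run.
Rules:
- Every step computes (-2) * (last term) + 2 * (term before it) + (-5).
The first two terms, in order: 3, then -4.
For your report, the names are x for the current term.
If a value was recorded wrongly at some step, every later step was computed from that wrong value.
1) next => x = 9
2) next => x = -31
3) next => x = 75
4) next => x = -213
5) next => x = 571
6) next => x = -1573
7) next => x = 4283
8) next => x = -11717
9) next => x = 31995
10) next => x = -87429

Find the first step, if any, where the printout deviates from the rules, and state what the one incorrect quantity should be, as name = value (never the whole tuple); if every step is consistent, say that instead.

step 4, x = -217

step 1: x = -2*(-4) + (2)*(3) + (-5) = 9 -> no discrepancy
step 2: x = -2*(9) + (2)*(-4) + (-5) = -31 -> matches
step 3: x = -2*(-31) + (2)*(9) + (-5) = 75 -> matches
step 4: x = -2*(75) + (2)*(-31) + (-5) = -217 -> the printout has a different value
The audit stops at step 4: the recorded entry is wrong and should be x = -217.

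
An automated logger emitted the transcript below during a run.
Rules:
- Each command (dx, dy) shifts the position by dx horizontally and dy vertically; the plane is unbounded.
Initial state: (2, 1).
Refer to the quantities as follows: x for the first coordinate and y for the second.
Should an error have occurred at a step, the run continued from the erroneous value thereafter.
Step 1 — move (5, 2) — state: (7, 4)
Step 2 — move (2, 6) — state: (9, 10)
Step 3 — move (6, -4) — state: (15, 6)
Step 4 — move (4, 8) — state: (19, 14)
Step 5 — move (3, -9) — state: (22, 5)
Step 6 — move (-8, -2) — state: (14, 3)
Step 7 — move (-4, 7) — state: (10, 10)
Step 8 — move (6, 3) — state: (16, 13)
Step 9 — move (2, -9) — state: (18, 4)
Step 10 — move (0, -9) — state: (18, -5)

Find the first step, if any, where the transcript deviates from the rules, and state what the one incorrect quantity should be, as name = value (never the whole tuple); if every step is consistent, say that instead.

Step 1: x = 2 + (5) = 7, y = 1 + (2) = 3 — the transcript has a different value.
Step 1 is the first one off; corrected, y = 3.

step 1, y = 3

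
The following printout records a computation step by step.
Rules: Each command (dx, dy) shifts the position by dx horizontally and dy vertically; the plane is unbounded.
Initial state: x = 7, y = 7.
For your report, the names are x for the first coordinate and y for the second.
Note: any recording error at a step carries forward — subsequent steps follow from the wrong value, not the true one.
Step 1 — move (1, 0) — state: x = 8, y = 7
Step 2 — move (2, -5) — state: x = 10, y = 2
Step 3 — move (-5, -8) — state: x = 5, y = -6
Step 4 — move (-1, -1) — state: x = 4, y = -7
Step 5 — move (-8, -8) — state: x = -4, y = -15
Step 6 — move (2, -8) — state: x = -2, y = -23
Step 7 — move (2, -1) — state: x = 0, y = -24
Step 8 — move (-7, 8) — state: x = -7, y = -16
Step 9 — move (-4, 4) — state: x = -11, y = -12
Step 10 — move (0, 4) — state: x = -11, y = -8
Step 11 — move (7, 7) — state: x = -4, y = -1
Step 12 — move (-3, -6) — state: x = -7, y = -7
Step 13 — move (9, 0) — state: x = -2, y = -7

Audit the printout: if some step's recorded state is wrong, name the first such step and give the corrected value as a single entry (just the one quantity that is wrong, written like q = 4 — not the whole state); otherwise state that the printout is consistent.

1. x = 7 + (1) = 8, y = 7 + (0) = 7 (consistent with the printout)
2. x = 8 + (2) = 10, y = 7 + (-5) = 2 (verified)
3. x = 10 + (-5) = 5, y = 2 + (-8) = -6 (consistent with the printout)
4. x = 5 + (-1) = 4, y = -6 + (-1) = -7 (exactly as logged)
5. x = 4 + (-8) = -4, y = -7 + (-8) = -15 (agrees with the printout)
6. x = -4 + (2) = -2, y = -15 + (-8) = -23 (matches)
7. x = -2 + (2) = 0, y = -23 + (-1) = -24 (consistent with the printout)
8. x = 0 + (-7) = -7, y = -24 + (8) = -16 (confirmed correct)
9. x = -7 + (-4) = -11, y = -16 + (4) = -12 (agrees with the printout)
10. x = -11 + (0) = -11, y = -12 + (4) = -8 (verified)
11. x = -11 + (7) = -4, y = -8 + (7) = -1 (in agreement)
12. x = -4 + (-3) = -7, y = -1 + (-6) = -7 (checks out)
13. x = -7 + (9) = 2, y = -7 + (0) = -7 (the entry is off here)
The audit stops at step 13: the recorded entry is wrong and should be x = 2.

step 13, x = 2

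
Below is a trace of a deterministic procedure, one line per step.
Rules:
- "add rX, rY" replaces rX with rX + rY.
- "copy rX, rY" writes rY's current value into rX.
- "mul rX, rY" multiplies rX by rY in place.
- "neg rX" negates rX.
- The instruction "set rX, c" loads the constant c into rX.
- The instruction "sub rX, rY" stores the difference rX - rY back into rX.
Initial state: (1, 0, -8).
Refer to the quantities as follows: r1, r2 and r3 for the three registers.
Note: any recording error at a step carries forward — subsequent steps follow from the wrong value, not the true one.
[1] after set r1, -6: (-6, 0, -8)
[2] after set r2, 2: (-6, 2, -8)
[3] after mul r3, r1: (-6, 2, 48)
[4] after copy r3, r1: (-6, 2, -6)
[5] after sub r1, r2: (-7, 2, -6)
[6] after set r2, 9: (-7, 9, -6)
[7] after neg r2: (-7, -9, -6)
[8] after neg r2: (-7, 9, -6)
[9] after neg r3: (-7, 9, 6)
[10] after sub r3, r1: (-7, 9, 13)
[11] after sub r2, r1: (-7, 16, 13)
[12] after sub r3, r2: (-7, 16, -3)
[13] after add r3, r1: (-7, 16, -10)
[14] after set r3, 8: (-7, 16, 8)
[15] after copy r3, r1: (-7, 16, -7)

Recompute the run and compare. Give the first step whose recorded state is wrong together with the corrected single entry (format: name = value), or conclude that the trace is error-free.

step 5, r1 = -8

Step 1: r1 = -6 — verified.
Step 2: r2 = 2 — checks out.
Step 3: r3 = -8 * -6 = 48 — matches.
Step 4: r3 = -6 — consistent with the trace.
Step 5: r1 = -6 - 2 = -8 — the recorded entry deviates here.
Conclusion: step 5 carries the first error; the entry should be r1 = -8.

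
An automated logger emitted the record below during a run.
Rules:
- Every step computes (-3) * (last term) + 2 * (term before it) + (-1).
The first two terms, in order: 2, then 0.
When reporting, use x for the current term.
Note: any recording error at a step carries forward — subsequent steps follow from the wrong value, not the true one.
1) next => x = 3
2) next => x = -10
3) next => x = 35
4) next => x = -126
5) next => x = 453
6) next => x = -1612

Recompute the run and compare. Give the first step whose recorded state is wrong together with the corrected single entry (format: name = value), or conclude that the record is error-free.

step 1: x = -3*(0) + (2)*(2) + (-1) = 3 -> agrees with the record
step 2: x = -3*(3) + (2)*(0) + (-1) = -10 -> same as recorded
step 3: x = -3*(-10) + (2)*(3) + (-1) = 35 -> confirmed correct
step 4: x = -3*(35) + (2)*(-10) + (-1) = -126 -> no discrepancy
step 5: x = -3*(-126) + (2)*(35) + (-1) = 447 -> the recorded entry deviates here
The audit stops at step 5: the recorded entry is wrong and should be x = 447.

step 5, x = 447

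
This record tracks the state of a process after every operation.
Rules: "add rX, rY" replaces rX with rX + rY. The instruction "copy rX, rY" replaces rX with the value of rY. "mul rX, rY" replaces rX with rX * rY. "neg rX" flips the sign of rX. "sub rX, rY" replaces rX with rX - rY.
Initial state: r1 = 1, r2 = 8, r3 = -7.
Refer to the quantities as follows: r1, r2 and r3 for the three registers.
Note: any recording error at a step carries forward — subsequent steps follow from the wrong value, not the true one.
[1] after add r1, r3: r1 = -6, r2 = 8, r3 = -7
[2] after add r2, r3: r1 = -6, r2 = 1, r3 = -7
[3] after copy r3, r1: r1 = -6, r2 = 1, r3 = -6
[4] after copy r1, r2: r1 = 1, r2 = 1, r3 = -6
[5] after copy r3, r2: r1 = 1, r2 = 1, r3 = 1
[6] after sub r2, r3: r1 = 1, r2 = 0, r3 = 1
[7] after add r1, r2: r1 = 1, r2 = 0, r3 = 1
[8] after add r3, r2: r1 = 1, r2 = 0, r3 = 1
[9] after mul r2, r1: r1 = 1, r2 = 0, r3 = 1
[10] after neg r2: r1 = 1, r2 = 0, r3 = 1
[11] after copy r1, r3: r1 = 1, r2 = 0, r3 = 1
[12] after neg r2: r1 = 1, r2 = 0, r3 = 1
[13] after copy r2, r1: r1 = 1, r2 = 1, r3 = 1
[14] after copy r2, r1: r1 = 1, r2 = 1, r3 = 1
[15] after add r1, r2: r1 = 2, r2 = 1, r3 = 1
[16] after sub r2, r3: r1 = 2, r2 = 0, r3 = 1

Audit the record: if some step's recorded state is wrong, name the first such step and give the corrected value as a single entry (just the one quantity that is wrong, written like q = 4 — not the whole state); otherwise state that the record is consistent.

no error

1. r1 = 1 + -7 = -6 (agrees with the record)
2. r2 = 8 + -7 = 1 (confirmed correct)
3. r3 = -6 (exactly as logged)
4. r1 = 1 (checks out)
5. r3 = 1 (checks out)
6. r2 = 1 - 1 = 0 (same as recorded)
7. r1 = 1 + 0 = 1 (confirmed correct)
8. r3 = 1 + 0 = 1 (consistent with the record)
9. r2 = 0 * 1 = 0 (exactly as logged)
10. r2 = -(0) = 0 (checks out)
11. r1 = 1 (in agreement)
12. r2 = -(0) = 0 (confirmed correct)
13. r2 = 1 (same as recorded)
14. r2 = 1 (consistent with the record)
15. r1 = 1 + 1 = 2 (consistent with the record)
16. r2 = 1 - 1 = 0 (agrees with the record)
All entries verified; no error found.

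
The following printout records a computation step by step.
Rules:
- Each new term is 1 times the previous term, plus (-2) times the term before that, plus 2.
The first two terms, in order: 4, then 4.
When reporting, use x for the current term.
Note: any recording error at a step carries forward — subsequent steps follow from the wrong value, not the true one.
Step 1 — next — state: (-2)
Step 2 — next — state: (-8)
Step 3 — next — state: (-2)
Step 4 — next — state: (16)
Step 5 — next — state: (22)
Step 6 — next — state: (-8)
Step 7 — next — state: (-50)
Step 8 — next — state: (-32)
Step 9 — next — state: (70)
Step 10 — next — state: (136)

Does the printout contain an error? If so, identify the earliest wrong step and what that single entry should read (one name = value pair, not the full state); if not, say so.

Step 1: x = 1*(4) + (-2)*(4) + (2) = -2 — agrees with the printout.
Step 2: x = 1*(-2) + (-2)*(4) + (2) = -8 — matches.
Step 3: x = 1*(-8) + (-2)*(-2) + (2) = -2 — exactly as logged.
Step 4: x = 1*(-2) + (-2)*(-8) + (2) = 16 — in agreement.
Step 5: x = 1*(16) + (-2)*(-2) + (2) = 22 — consistent with the printout.
Step 6: x = 1*(22) + (-2)*(16) + (2) = -8 — in agreement.
Step 7: x = 1*(-8) + (-2)*(22) + (2) = -50 — confirmed correct.
Step 8: x = 1*(-50) + (-2)*(-8) + (2) = -32 — same as recorded.
Step 9: x = 1*(-32) + (-2)*(-50) + (2) = 70 — exactly as logged.
Step 10: x = 1*(70) + (-2)*(-32) + (2) = 136 — consistent with the printout.
All entries verified; no error found.

no error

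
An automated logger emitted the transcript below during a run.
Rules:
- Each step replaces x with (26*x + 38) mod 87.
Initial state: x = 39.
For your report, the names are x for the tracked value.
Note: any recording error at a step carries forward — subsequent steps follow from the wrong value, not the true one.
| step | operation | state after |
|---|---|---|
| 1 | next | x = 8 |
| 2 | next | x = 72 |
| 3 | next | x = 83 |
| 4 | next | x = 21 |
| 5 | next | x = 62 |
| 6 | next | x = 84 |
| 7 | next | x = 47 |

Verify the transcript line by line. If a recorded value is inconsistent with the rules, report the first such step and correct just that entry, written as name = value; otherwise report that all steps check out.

Recomputing the run from the initial state:
step 1: x = 8
step 2: x = 72
step 3: x = 83
step 4: x = 21
step 5: x = 62
step 6: x = 84
step 7: x = 47
This matches the transcript at every step.

no error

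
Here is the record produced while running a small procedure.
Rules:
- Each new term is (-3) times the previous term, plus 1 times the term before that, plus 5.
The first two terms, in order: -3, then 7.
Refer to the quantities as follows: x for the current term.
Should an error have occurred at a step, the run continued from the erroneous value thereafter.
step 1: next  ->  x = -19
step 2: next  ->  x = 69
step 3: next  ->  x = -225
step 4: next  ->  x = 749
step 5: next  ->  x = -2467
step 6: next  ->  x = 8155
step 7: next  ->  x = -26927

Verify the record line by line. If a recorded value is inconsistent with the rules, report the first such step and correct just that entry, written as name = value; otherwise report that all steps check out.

step 3, x = -221

step 1: x = -3*(7) + (1)*(-3) + (5) = -19 -> exactly as logged
step 2: x = -3*(-19) + (1)*(7) + (5) = 69 -> checks out
step 3: x = -3*(69) + (1)*(-19) + (5) = -221 -> not what was recorded
First deviation found at step 3; the corrected entry is x = -221.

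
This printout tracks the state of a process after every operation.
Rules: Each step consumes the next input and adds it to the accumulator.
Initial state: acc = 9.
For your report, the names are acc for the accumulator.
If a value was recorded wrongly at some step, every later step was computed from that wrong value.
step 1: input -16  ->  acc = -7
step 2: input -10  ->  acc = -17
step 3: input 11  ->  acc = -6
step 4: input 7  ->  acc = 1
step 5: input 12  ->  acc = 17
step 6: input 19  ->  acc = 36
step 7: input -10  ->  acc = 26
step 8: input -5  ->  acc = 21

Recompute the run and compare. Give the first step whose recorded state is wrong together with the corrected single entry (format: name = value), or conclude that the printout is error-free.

step 1: acc = 9 + -16 = -7 -> consistent with the printout
step 2: acc = -7 + -10 = -17 -> verified
step 3: acc = -17 + 11 = -6 -> consistent with the printout
step 4: acc = -6 + 7 = 1 -> checks out
step 5: acc = 1 + 12 = 13 -> a discrepancy with the printout
That makes step 5 the first incorrect line — acc = 13 is what it should show.

step 5, acc = 13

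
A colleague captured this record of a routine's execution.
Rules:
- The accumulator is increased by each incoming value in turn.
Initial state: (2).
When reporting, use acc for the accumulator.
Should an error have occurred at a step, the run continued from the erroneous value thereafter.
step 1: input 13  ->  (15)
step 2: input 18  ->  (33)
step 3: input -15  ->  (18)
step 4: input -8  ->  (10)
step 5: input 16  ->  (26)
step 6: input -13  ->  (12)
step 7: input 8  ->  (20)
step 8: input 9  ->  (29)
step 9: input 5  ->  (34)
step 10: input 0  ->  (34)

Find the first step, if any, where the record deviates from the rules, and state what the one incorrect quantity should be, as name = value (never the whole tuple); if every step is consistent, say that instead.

step 1: acc = 2 + 13 = 15 -> consistent with the record
step 2: acc = 15 + 18 = 33 -> exactly as logged
step 3: acc = 33 + -15 = 18 -> verified
step 4: acc = 18 + -8 = 10 -> in agreement
step 5: acc = 10 + 16 = 26 -> checks out
step 6: acc = 26 + -13 = 13 -> this is not what the record shows
The audit stops at step 6: the recorded entry is wrong and should be acc = 13.

step 6, acc = 13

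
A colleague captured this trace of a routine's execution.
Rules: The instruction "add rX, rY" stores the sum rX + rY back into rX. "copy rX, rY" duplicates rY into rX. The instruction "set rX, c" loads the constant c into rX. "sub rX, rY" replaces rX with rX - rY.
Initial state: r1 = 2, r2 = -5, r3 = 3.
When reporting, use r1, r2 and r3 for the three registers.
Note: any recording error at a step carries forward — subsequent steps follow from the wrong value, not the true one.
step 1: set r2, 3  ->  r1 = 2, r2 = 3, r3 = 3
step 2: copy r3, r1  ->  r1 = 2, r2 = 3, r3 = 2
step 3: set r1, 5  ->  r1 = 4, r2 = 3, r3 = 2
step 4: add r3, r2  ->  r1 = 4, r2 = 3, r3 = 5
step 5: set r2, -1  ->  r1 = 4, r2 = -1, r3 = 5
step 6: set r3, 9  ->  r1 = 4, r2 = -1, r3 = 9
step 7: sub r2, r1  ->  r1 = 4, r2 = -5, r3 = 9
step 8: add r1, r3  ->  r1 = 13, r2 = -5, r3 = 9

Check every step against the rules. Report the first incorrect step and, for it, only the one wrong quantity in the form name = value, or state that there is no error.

step 1: r2 = 3 -> matches
step 2: r3 = 2 -> checks out
step 3: r1 = 5 -> this is not what the trace shows
Step 3 is the first one off; corrected, r1 = 5.

step 3, r1 = 5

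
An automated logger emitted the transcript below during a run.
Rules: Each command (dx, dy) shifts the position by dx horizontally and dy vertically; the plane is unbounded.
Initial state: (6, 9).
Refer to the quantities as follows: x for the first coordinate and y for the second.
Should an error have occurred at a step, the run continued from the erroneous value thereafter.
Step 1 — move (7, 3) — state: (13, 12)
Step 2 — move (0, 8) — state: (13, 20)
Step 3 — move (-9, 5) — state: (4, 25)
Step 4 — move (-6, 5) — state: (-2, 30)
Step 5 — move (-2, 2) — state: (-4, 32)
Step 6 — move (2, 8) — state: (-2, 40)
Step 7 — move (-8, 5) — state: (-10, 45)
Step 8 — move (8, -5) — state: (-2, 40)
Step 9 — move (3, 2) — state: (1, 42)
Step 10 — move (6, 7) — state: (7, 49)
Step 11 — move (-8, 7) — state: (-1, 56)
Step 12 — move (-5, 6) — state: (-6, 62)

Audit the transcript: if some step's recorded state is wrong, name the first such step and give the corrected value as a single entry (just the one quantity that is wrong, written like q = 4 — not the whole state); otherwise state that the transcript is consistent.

1. x = 6 + (7) = 13, y = 9 + (3) = 12 (consistent with the transcript)
2. x = 13 + (0) = 13, y = 12 + (8) = 20 (in agreement)
3. x = 13 + (-9) = 4, y = 20 + (5) = 25 (in agreement)
4. x = 4 + (-6) = -2, y = 25 + (5) = 30 (verified)
5. x = -2 + (-2) = -4, y = 30 + (2) = 32 (exactly as logged)
6. x = -4 + (2) = -2, y = 32 + (8) = 40 (in agreement)
7. x = -2 + (-8) = -10, y = 40 + (5) = 45 (checks out)
8. x = -10 + (8) = -2, y = 45 + (-5) = 40 (exactly as logged)
9. x = -2 + (3) = 1, y = 40 + (2) = 42 (no discrepancy)
10. x = 1 + (6) = 7, y = 42 + (7) = 49 (same as recorded)
11. x = 7 + (-8) = -1, y = 49 + (7) = 56 (exactly as logged)
12. x = -1 + (-5) = -6, y = 56 + (6) = 62 (checks out)
All entries verified; no error found.

no error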